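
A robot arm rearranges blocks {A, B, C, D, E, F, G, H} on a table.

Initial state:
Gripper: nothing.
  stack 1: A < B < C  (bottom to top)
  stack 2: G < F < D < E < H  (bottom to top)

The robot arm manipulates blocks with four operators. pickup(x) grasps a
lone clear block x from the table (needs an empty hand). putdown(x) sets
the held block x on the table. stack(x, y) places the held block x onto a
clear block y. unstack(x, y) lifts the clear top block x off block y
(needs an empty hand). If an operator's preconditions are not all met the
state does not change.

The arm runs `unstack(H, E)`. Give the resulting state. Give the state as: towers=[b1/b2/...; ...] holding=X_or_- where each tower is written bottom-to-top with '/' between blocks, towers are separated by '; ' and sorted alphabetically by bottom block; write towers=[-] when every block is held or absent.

towers=[A/B/C; G/F/D/E] holding=H

before: towers=[A/B/C; G/F/D/E/H] holding=-
pre[unstack(H, E)]: on(H,E) ✓, clear(H) ✓, handempty ✓
all met → apply unstack(H, E)
after:  towers=[A/B/C; G/F/D/E] holding=H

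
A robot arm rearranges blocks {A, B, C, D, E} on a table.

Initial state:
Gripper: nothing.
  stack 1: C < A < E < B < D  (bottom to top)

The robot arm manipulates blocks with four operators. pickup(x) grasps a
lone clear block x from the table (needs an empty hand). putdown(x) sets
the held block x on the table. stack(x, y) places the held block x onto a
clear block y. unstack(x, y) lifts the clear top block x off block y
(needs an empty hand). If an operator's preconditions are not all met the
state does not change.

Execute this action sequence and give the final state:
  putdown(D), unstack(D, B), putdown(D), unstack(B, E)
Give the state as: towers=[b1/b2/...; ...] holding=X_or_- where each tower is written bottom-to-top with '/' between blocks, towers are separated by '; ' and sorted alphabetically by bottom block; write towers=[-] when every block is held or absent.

towers=[C/A/E; D] holding=B

step 1 (putdown(D)) [no-op]: towers=[C/A/E/B/D] holding=-
step 2 (unstack(D, B)): towers=[C/A/E/B] holding=D
step 3 (putdown(D)): towers=[C/A/E/B; D] holding=-
step 4 (unstack(B, E)): towers=[C/A/E; D] holding=B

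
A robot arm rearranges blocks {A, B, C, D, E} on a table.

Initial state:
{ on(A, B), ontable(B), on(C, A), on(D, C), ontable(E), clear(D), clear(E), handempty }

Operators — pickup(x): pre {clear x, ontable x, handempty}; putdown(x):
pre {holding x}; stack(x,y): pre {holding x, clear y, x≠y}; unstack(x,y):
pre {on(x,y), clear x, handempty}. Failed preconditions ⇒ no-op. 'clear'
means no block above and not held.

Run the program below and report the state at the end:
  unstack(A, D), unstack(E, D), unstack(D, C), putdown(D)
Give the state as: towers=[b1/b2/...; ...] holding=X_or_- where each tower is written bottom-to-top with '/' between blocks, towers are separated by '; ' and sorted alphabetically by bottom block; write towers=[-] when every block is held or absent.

towers=[B/A/C; D; E] holding=-

step 1 (unstack(A, D)) [no-op]: towers=[B/A/C/D; E] holding=-
step 2 (unstack(E, D)) [no-op]: towers=[B/A/C/D; E] holding=-
step 3 (unstack(D, C)): towers=[B/A/C; E] holding=D
step 4 (putdown(D)): towers=[B/A/C; D; E] holding=-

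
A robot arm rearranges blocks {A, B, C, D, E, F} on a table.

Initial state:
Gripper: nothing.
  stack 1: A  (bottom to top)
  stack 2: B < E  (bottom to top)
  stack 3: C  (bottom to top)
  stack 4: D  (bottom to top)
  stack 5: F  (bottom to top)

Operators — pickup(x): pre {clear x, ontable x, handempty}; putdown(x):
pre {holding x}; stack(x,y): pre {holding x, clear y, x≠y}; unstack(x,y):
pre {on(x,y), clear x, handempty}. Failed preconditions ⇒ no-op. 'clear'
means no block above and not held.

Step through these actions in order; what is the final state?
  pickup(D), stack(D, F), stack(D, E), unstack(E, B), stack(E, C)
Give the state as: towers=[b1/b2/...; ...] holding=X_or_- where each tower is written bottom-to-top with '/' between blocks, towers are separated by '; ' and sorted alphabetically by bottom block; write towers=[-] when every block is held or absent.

towers=[A; B; C/E; F/D] holding=-

step 1 (pickup(D)): towers=[A; B/E; C; F] holding=D
step 2 (stack(D, F)): towers=[A; B/E; C; F/D] holding=-
step 3 (stack(D, E)) [no-op]: towers=[A; B/E; C; F/D] holding=-
step 4 (unstack(E, B)): towers=[A; B; C; F/D] holding=E
step 5 (stack(E, C)): towers=[A; B; C/E; F/D] holding=-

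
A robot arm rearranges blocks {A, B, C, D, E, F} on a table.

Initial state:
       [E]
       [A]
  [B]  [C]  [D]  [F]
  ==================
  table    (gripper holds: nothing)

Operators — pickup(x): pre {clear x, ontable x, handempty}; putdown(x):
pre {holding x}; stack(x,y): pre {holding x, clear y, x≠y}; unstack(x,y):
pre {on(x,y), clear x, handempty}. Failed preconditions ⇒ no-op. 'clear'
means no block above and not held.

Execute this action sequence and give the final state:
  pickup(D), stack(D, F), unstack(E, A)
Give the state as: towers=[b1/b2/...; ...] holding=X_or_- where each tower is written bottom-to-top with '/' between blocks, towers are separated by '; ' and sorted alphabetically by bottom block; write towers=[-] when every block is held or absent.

step 1 (pickup(D)): towers=[B; C/A/E; F] holding=D
step 2 (stack(D, F)): towers=[B; C/A/E; F/D] holding=-
step 3 (unstack(E, A)): towers=[B; C/A; F/D] holding=E

towers=[B; C/A; F/D] holding=E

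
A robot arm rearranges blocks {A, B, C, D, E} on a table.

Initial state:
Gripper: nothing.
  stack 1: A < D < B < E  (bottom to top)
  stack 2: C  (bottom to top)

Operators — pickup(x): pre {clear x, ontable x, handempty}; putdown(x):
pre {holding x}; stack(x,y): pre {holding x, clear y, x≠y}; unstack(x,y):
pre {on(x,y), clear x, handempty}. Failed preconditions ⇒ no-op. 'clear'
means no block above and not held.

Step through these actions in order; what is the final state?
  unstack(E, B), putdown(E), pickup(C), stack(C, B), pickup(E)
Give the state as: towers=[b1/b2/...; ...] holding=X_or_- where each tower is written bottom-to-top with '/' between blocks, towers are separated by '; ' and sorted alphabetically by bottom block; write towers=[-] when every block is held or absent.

step 1 (unstack(E, B)): towers=[A/D/B; C] holding=E
step 2 (putdown(E)): towers=[A/D/B; C; E] holding=-
step 3 (pickup(C)): towers=[A/D/B; E] holding=C
step 4 (stack(C, B)): towers=[A/D/B/C; E] holding=-
step 5 (pickup(E)): towers=[A/D/B/C] holding=E

towers=[A/D/B/C] holding=E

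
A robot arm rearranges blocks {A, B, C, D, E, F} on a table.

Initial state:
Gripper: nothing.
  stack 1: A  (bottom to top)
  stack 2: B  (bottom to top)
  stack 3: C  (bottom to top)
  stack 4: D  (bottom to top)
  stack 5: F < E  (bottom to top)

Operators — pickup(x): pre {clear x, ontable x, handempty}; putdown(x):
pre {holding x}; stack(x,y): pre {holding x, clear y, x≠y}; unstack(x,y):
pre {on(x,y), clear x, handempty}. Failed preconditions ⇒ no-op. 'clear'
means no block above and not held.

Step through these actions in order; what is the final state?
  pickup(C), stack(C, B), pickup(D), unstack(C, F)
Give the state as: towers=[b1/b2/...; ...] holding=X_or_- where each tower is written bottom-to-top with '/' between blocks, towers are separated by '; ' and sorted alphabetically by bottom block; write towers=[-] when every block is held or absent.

towers=[A; B/C; F/E] holding=D

step 1 (pickup(C)): towers=[A; B; D; F/E] holding=C
step 2 (stack(C, B)): towers=[A; B/C; D; F/E] holding=-
step 3 (pickup(D)): towers=[A; B/C; F/E] holding=D
step 4 (unstack(C, F)) [no-op]: towers=[A; B/C; F/E] holding=D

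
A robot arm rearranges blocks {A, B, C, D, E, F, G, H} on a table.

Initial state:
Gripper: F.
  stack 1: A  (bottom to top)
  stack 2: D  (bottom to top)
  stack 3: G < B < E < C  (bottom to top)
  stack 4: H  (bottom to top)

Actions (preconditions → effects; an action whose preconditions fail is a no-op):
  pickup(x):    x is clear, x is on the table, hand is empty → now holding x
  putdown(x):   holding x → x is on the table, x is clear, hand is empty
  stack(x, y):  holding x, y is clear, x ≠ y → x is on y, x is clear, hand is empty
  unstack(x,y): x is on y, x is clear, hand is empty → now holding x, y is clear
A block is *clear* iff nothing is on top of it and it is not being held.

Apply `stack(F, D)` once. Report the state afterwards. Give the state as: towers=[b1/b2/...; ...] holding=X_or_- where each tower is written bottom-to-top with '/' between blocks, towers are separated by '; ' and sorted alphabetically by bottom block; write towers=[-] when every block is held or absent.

towers=[A; D/F; G/B/E/C; H] holding=-

before: towers=[A; D; G/B/E/C; H] holding=F
pre[stack(F, D)]: holding(F) yes, clear(D) yes, F≠D yes
all met → apply stack(F, D)
after:  towers=[A; D/F; G/B/E/C; H] holding=-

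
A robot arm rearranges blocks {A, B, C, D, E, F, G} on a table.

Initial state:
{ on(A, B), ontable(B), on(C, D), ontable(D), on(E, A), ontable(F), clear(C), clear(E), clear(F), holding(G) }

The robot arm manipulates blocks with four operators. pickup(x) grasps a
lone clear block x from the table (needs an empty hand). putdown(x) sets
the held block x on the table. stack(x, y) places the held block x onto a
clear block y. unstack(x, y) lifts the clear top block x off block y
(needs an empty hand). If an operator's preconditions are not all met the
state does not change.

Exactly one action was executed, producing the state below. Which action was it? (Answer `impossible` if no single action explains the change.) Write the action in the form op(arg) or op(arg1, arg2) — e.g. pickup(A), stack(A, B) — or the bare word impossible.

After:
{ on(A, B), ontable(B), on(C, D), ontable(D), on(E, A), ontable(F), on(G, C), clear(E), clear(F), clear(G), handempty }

target: towers=[B/A/E; D/C/G; F] holding=-
        putdown(G) → towers=[B/A/E; D/C; F; G] holding=-
       stack(G, F) → towers=[B/A/E; D/C; F/G] holding=-
       stack(G, E) → towers=[B/A/E/G; D/C; F] holding=-
       stack(G, C) → towers=[B/A/E; D/C/G; F] holding=-  ← match

stack(G, C)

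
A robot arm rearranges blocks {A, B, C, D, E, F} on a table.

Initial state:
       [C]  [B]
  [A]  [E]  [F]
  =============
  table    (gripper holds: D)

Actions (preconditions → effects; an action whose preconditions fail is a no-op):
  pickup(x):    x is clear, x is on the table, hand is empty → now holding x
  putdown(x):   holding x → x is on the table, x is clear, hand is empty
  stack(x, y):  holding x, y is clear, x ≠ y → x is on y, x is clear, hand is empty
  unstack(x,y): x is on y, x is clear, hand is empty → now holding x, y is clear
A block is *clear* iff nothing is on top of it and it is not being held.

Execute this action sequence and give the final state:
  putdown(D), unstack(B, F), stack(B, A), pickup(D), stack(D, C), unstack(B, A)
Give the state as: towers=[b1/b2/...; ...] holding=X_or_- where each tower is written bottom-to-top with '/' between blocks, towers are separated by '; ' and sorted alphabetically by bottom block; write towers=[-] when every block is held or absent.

step 1 (putdown(D)): towers=[A; D; E/C; F/B] holding=-
step 2 (unstack(B, F)): towers=[A; D; E/C; F] holding=B
step 3 (stack(B, A)): towers=[A/B; D; E/C; F] holding=-
step 4 (pickup(D)): towers=[A/B; E/C; F] holding=D
step 5 (stack(D, C)): towers=[A/B; E/C/D; F] holding=-
step 6 (unstack(B, A)): towers=[A; E/C/D; F] holding=B

towers=[A; E/C/D; F] holding=B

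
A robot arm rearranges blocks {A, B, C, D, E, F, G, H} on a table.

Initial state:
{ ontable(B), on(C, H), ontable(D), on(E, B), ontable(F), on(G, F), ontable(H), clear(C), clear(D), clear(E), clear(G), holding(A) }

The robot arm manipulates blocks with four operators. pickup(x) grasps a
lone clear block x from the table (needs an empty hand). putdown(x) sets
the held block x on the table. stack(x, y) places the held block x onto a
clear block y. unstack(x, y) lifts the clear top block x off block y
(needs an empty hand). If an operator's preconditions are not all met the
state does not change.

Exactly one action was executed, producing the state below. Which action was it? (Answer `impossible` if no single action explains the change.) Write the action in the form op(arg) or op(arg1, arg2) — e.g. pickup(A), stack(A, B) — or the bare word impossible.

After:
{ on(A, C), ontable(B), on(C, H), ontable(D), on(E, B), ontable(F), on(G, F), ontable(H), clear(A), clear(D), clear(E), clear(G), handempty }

target: towers=[B/E; D; F/G; H/C/A] holding=-
        putdown(A) → towers=[A; B/E; D; F/G; H/C] holding=-
       stack(A, G) → towers=[B/E; D; F/G/A; H/C] holding=-
       stack(A, E) → towers=[B/E/A; D; F/G; H/C] holding=-
       stack(A, D) → towers=[B/E; D/A; F/G; H/C] holding=-
       stack(A, C) → towers=[B/E; D; F/G; H/C/A] holding=-  ← match

stack(A, C)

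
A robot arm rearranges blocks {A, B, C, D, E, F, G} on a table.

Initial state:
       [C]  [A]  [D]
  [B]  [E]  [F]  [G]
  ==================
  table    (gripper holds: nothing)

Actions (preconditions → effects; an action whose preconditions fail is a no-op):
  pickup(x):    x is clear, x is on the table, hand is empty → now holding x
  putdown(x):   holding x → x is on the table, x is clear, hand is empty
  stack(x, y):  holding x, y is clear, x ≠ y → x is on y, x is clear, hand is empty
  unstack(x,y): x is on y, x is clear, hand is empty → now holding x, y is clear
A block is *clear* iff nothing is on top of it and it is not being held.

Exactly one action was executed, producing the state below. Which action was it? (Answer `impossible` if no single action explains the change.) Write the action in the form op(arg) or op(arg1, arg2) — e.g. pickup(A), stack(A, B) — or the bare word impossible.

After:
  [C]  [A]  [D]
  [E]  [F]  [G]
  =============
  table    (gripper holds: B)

pickup(B)

target: towers=[E/C; F/A; G/D] holding=B
         pickup(B) → towers=[E/C; F/A; G/D] holding=B  ← match
     unstack(D, G) → towers=[B; E/C; F/A; G] holding=D
     unstack(A, F) → towers=[B; E/C; F; G/D] holding=A
     unstack(C, E) → towers=[B; E; F/A; G/D] holding=C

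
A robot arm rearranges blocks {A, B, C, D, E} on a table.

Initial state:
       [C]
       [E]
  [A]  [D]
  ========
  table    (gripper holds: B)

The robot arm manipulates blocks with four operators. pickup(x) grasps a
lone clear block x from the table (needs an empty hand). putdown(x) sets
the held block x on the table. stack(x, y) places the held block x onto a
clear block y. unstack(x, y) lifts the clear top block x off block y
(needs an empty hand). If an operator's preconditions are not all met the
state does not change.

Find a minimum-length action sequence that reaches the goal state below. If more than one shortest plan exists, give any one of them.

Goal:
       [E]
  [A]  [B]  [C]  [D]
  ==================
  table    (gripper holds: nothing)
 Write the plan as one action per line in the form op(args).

putdown(B)
unstack(C, E)
putdown(C)
unstack(E, D)
stack(E, B)

step 1 (putdown(B)): towers=[A; B; D/E/C] holding=-
step 2 (unstack(C, E)): towers=[A; B; D/E] holding=C
step 3 (putdown(C)): towers=[A; B; C; D/E] holding=-
step 4 (unstack(E, D)): towers=[A; B; C; D] holding=E
step 5 (stack(E, B)): towers=[A; B/E; C; D] holding=-
goal check: towers=[A; B/E; C; D] holding=- — reached (length 5, optimal by BFS)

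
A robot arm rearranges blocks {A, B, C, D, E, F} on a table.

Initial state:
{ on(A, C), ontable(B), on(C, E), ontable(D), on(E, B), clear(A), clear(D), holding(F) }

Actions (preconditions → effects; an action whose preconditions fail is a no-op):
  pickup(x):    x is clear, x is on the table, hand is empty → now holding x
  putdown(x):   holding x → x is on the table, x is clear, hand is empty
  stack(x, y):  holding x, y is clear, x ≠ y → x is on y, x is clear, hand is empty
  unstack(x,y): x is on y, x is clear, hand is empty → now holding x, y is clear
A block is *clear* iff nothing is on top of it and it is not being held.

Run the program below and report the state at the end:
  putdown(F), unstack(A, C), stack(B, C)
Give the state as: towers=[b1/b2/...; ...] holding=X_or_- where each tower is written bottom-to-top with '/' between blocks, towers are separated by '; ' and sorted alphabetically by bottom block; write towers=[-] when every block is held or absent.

step 1 (putdown(F)): towers=[B/E/C/A; D; F] holding=-
step 2 (unstack(A, C)): towers=[B/E/C; D; F] holding=A
step 3 (stack(B, C)) [no-op]: towers=[B/E/C; D; F] holding=A

towers=[B/E/C; D; F] holding=A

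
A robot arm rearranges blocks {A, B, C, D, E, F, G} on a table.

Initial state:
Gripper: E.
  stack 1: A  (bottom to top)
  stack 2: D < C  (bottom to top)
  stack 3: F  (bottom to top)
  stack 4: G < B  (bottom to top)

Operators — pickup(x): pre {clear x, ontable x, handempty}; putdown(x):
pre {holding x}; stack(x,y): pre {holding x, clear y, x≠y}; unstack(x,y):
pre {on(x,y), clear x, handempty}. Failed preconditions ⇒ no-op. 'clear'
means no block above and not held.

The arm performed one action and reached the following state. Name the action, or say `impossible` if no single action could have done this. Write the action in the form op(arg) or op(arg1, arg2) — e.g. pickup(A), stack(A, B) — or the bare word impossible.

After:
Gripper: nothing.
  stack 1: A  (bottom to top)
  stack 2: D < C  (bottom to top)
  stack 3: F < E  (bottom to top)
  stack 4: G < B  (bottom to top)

stack(E, F)

target: towers=[A; D/C; F/E; G/B] holding=-
        putdown(E) → towers=[A; D/C; E; F; G/B] holding=-
       stack(E, B) → towers=[A; D/C; F; G/B/E] holding=-
       stack(E, F) → towers=[A; D/C; F/E; G/B] holding=-  ← match
       stack(E, A) → towers=[A/E; D/C; F; G/B] holding=-
       stack(E, C) → towers=[A; D/C/E; F; G/B] holding=-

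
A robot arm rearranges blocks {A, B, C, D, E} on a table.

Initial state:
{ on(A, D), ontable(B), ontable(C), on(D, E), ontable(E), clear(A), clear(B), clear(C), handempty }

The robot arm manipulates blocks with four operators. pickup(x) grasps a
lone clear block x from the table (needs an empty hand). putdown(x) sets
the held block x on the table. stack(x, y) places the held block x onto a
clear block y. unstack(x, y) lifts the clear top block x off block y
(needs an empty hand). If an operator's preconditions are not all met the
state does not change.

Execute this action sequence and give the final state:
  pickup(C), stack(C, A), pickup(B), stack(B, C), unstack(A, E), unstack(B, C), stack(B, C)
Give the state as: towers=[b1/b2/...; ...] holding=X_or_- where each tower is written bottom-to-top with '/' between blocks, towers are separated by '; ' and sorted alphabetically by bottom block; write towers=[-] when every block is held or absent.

step 1 (pickup(C)): towers=[B; E/D/A] holding=C
step 2 (stack(C, A)): towers=[B; E/D/A/C] holding=-
step 3 (pickup(B)): towers=[E/D/A/C] holding=B
step 4 (stack(B, C)): towers=[E/D/A/C/B] holding=-
step 5 (unstack(A, E)) [no-op]: towers=[E/D/A/C/B] holding=-
step 6 (unstack(B, C)): towers=[E/D/A/C] holding=B
step 7 (stack(B, C)): towers=[E/D/A/C/B] holding=-

towers=[E/D/A/C/B] holding=-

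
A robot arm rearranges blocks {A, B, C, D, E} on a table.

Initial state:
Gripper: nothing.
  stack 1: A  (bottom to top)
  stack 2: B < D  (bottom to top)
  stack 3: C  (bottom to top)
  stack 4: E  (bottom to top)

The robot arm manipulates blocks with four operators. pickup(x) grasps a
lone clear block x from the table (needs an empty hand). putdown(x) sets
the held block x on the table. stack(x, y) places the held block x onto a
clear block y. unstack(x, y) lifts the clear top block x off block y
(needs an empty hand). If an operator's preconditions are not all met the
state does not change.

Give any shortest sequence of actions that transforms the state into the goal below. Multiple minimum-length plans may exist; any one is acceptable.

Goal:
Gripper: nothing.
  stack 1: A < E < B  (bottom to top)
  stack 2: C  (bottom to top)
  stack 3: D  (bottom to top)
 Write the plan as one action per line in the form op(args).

unstack(D, B)
putdown(D)
pickup(E)
stack(E, A)
pickup(B)
stack(B, E)

step 1 (unstack(D, B)): towers=[A; B; C; E] holding=D
step 2 (putdown(D)): towers=[A; B; C; D; E] holding=-
step 3 (pickup(E)): towers=[A; B; C; D] holding=E
step 4 (stack(E, A)): towers=[A/E; B; C; D] holding=-
step 5 (pickup(B)): towers=[A/E; C; D] holding=B
step 6 (stack(B, E)): towers=[A/E/B; C; D] holding=-
goal check: towers=[A/E/B; C; D] holding=- — reached (length 6, optimal by BFS)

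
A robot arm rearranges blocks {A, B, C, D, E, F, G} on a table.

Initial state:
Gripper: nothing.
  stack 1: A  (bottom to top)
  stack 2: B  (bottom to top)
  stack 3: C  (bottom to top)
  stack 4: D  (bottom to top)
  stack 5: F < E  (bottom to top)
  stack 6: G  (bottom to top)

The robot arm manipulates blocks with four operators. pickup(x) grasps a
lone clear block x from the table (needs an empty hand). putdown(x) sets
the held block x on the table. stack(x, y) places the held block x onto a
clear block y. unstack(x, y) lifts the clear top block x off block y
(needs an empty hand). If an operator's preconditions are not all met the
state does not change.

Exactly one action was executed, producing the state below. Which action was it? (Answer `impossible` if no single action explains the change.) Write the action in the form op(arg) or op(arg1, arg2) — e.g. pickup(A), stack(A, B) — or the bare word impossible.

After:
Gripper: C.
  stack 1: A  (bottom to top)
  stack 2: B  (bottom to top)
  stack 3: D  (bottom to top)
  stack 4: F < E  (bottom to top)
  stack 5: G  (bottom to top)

target: towers=[A; B; D; F/E; G] holding=C
         pickup(B) → towers=[A; C; D; F/E; G] holding=B
         pickup(G) → towers=[A; B; C; D; F/E] holding=G
         pickup(D) → towers=[A; B; C; F/E; G] holding=D
         pickup(A) → towers=[B; C; D; F/E; G] holding=A
     unstack(E, F) → towers=[A; B; C; D; F; G] holding=E
         pickup(C) → towers=[A; B; D; F/E; G] holding=C  ← match

pickup(C)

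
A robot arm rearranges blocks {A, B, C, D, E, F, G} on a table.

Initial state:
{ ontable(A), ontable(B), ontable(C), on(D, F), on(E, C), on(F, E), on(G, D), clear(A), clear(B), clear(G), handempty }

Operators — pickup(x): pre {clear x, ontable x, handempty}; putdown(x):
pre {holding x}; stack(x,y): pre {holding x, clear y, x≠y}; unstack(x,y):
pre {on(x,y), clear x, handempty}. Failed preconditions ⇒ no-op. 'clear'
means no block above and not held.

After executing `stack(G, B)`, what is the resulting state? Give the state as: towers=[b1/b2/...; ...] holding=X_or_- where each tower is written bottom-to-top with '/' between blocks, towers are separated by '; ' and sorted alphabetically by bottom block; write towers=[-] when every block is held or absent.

towers=[A; B; C/E/F/D/G] holding=-

before: towers=[A; B; C/E/F/D/G] holding=-
pre[stack(G, B)]: holding(G) ✗, clear(B) ✓, G≠B ✓
holding(G) unmet → stack(G, B) is a no-op
after:  towers=[A; B; C/E/F/D/G] holding=-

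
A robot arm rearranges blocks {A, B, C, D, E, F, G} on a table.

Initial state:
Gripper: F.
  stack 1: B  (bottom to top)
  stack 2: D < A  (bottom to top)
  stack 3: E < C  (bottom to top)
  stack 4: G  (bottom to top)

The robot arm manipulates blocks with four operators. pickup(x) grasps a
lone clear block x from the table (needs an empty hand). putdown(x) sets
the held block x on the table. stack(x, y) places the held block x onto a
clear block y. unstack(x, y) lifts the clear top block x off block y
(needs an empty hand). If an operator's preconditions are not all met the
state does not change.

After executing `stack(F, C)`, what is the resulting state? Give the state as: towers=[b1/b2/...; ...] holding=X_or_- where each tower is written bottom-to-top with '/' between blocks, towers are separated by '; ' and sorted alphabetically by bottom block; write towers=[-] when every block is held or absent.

towers=[B; D/A; E/C/F; G] holding=-

before: towers=[B; D/A; E/C; G] holding=F
pre[stack(F, C)]: holding(F) ok, clear(C) ok, F≠C ok
all met → apply stack(F, C)
after:  towers=[B; D/A; E/C/F; G] holding=-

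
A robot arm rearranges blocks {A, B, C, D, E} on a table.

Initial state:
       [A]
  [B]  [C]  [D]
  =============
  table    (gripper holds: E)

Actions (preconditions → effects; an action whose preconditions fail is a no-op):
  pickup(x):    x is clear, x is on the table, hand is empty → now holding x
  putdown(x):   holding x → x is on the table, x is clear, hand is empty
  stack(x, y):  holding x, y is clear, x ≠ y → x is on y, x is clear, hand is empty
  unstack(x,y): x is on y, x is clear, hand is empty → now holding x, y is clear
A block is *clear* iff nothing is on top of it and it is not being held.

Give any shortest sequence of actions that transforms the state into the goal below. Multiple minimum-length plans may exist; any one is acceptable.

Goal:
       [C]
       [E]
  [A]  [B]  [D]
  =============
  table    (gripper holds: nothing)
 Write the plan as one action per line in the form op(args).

step 1 (stack(E, B)): towers=[B/E; C/A; D] holding=-
step 2 (unstack(A, C)): towers=[B/E; C; D] holding=A
step 3 (putdown(A)): towers=[A; B/E; C; D] holding=-
step 4 (pickup(C)): towers=[A; B/E; D] holding=C
step 5 (stack(C, E)): towers=[A; B/E/C; D] holding=-
goal check: towers=[A; B/E/C; D] holding=- — reached (length 5, optimal by BFS)

stack(E, B)
unstack(A, C)
putdown(A)
pickup(C)
stack(C, E)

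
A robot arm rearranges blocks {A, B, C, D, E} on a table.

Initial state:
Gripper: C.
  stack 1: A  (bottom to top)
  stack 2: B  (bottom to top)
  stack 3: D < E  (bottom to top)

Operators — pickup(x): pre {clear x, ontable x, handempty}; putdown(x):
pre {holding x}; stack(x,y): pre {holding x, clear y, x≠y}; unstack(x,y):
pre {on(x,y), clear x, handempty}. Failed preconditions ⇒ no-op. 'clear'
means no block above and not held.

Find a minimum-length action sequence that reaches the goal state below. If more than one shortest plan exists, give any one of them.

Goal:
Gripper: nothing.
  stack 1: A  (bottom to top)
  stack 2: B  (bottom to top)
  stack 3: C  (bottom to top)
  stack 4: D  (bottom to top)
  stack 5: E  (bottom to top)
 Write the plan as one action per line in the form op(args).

step 1 (putdown(C)): towers=[A; B; C; D/E] holding=-
step 2 (unstack(E, D)): towers=[A; B; C; D] holding=E
step 3 (putdown(E)): towers=[A; B; C; D; E] holding=-
goal check: towers=[A; B; C; D; E] holding=- — reached (length 3, optimal by BFS)

putdown(C)
unstack(E, D)
putdown(E)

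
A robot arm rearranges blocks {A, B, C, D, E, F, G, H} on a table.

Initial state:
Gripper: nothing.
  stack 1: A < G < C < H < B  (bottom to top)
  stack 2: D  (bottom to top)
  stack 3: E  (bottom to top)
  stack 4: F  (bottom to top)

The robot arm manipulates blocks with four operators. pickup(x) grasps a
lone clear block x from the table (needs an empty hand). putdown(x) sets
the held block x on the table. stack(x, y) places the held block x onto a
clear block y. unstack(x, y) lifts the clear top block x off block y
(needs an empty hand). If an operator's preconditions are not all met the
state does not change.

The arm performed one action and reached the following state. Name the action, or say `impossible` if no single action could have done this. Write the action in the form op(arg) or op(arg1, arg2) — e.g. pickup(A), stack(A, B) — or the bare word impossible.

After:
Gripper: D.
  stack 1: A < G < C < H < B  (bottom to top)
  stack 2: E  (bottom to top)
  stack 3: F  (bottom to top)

target: towers=[A/G/C/H/B; E; F] holding=D
         pickup(E) → towers=[A/G/C/H/B; D; F] holding=E
     unstack(B, H) → towers=[A/G/C/H; D; E; F] holding=B
         pickup(F) → towers=[A/G/C/H/B; D; E] holding=F
         pickup(D) → towers=[A/G/C/H/B; E; F] holding=D  ← match

pickup(D)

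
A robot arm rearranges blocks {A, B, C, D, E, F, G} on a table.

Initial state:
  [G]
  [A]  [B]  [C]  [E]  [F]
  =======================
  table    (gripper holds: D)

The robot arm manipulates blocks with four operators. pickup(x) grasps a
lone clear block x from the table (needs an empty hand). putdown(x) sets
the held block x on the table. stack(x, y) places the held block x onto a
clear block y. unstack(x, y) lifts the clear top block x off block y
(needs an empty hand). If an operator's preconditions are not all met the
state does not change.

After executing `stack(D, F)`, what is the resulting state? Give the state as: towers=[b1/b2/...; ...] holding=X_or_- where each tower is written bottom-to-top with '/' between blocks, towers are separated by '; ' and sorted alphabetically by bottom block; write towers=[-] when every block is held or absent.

towers=[A/G; B; C; E; F/D] holding=-

before: towers=[A/G; B; C; E; F] holding=D
pre[stack(D, F)]: holding(D) yes, clear(F) yes, D≠F yes
all met → apply stack(D, F)
after:  towers=[A/G; B; C; E; F/D] holding=-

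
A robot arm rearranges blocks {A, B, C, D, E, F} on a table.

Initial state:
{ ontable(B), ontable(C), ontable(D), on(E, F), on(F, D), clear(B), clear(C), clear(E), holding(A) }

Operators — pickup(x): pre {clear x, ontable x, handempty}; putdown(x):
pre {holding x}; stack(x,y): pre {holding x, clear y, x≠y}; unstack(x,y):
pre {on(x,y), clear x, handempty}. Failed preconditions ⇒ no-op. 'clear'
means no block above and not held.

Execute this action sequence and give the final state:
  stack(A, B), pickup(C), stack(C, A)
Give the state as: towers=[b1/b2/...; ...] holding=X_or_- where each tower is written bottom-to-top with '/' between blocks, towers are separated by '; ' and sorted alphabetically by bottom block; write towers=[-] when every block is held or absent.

towers=[B/A/C; D/F/E] holding=-

step 1 (stack(A, B)): towers=[B/A; C; D/F/E] holding=-
step 2 (pickup(C)): towers=[B/A; D/F/E] holding=C
step 3 (stack(C, A)): towers=[B/A/C; D/F/E] holding=-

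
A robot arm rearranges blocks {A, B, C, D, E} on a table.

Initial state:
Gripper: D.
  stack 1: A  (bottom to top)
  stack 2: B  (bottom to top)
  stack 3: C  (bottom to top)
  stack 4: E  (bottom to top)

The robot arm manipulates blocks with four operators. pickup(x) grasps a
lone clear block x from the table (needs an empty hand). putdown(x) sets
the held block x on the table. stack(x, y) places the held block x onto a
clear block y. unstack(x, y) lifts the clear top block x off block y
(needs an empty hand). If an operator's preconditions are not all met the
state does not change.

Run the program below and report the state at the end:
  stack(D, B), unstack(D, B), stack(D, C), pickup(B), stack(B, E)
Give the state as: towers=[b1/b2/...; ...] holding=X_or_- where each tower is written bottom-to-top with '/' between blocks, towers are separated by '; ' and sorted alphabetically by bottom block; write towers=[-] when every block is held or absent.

towers=[A; C/D; E/B] holding=-

step 1 (stack(D, B)): towers=[A; B/D; C; E] holding=-
step 2 (unstack(D, B)): towers=[A; B; C; E] holding=D
step 3 (stack(D, C)): towers=[A; B; C/D; E] holding=-
step 4 (pickup(B)): towers=[A; C/D; E] holding=B
step 5 (stack(B, E)): towers=[A; C/D; E/B] holding=-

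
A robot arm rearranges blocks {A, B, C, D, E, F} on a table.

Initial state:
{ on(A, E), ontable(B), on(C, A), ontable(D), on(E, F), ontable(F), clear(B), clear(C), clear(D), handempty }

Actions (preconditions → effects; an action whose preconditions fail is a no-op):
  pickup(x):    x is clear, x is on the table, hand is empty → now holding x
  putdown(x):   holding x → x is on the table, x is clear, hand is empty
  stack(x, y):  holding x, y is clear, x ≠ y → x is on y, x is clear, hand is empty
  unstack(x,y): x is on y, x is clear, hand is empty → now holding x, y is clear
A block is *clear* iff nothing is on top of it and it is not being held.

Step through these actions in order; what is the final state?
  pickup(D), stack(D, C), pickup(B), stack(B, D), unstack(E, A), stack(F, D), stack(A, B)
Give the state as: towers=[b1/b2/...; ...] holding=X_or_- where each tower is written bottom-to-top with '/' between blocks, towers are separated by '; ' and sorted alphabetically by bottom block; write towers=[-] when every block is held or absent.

step 1 (pickup(D)): towers=[B; F/E/A/C] holding=D
step 2 (stack(D, C)): towers=[B; F/E/A/C/D] holding=-
step 3 (pickup(B)): towers=[F/E/A/C/D] holding=B
step 4 (stack(B, D)): towers=[F/E/A/C/D/B] holding=-
step 5 (unstack(E, A)) [no-op]: towers=[F/E/A/C/D/B] holding=-
step 6 (stack(F, D)) [no-op]: towers=[F/E/A/C/D/B] holding=-
step 7 (stack(A, B)) [no-op]: towers=[F/E/A/C/D/B] holding=-

towers=[F/E/A/C/D/B] holding=-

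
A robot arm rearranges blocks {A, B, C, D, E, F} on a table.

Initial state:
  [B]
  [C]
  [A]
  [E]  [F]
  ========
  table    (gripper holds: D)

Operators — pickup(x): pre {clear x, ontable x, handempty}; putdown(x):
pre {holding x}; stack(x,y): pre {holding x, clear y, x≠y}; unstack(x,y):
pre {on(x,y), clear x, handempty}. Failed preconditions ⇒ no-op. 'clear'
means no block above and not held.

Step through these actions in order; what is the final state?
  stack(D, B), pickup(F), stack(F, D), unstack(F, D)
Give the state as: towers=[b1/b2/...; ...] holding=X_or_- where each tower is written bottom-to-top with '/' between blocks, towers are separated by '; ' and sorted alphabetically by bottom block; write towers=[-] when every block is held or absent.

step 1 (stack(D, B)): towers=[E/A/C/B/D; F] holding=-
step 2 (pickup(F)): towers=[E/A/C/B/D] holding=F
step 3 (stack(F, D)): towers=[E/A/C/B/D/F] holding=-
step 4 (unstack(F, D)): towers=[E/A/C/B/D] holding=F

towers=[E/A/C/B/D] holding=F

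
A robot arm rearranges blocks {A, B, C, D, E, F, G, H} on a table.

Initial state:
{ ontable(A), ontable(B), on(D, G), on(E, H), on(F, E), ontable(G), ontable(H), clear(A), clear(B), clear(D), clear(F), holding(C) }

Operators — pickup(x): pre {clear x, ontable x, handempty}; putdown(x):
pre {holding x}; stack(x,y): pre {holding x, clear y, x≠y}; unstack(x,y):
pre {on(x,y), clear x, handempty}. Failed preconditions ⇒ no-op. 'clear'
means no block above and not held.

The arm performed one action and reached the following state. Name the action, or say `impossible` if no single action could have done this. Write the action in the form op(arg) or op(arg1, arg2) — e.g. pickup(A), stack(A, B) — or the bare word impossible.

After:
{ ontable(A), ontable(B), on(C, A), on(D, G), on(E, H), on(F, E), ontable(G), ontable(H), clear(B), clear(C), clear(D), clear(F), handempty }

stack(C, A)

target: towers=[A/C; B; G/D; H/E/F] holding=-
        putdown(C) → towers=[A; B; C; G/D; H/E/F] holding=-
       stack(C, A) → towers=[A/C; B; G/D; H/E/F] holding=-  ← match
       stack(C, B) → towers=[A; B/C; G/D; H/E/F] holding=-
       stack(C, F) → towers=[A; B; G/D; H/E/F/C] holding=-
       stack(C, D) → towers=[A; B; G/D/C; H/E/F] holding=-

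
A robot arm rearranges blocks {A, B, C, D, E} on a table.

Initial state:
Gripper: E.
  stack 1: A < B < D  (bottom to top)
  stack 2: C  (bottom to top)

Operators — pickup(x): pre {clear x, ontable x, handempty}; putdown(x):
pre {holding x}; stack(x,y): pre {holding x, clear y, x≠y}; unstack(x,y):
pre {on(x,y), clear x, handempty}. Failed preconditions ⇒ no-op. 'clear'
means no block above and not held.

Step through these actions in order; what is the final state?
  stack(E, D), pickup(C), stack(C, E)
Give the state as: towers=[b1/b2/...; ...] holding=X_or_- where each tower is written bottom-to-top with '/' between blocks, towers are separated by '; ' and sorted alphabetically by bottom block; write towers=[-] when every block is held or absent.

step 1 (stack(E, D)): towers=[A/B/D/E; C] holding=-
step 2 (pickup(C)): towers=[A/B/D/E] holding=C
step 3 (stack(C, E)): towers=[A/B/D/E/C] holding=-

towers=[A/B/D/E/C] holding=-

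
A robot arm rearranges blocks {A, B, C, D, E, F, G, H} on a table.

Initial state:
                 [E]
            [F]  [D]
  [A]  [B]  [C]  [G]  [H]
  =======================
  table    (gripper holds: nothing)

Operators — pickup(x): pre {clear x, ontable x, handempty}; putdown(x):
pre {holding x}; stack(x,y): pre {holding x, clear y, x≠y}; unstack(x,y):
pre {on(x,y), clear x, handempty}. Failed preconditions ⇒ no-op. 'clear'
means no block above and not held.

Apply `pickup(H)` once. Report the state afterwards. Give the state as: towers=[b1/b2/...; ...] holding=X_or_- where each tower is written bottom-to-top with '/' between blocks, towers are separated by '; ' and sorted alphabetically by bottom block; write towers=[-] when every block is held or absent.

before: towers=[A; B; C/F; G/D/E; H] holding=-
pre[pickup(H)]: clear(H) yes, ontable(H) yes, handempty yes
all met → apply pickup(H)
after:  towers=[A; B; C/F; G/D/E] holding=H

towers=[A; B; C/F; G/D/E] holding=H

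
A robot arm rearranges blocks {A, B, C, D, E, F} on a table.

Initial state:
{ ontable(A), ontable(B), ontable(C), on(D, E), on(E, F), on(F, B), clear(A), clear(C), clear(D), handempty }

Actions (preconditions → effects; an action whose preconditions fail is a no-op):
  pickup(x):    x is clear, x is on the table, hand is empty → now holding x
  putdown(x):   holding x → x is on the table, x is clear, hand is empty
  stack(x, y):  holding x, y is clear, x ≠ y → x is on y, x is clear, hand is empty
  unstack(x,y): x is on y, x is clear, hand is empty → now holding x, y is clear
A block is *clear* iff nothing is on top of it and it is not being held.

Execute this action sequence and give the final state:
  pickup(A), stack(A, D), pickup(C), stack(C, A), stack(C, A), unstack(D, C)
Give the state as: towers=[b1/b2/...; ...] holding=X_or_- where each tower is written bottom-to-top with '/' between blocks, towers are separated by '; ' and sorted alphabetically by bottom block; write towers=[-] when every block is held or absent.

step 1 (pickup(A)): towers=[B/F/E/D; C] holding=A
step 2 (stack(A, D)): towers=[B/F/E/D/A; C] holding=-
step 3 (pickup(C)): towers=[B/F/E/D/A] holding=C
step 4 (stack(C, A)): towers=[B/F/E/D/A/C] holding=-
step 5 (stack(C, A)) [no-op]: towers=[B/F/E/D/A/C] holding=-
step 6 (unstack(D, C)) [no-op]: towers=[B/F/E/D/A/C] holding=-

towers=[B/F/E/D/A/C] holding=-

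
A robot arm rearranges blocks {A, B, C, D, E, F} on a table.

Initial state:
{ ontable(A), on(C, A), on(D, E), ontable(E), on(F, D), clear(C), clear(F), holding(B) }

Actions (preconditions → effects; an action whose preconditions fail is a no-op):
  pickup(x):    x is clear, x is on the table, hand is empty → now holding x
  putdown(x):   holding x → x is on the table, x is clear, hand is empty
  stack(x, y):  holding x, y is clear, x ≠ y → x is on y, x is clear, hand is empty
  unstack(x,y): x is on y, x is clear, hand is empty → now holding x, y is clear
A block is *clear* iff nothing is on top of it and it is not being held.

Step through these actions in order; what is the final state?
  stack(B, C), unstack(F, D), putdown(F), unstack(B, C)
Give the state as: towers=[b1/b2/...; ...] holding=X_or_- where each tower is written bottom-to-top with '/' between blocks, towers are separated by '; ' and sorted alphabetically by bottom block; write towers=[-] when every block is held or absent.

towers=[A/C; E/D; F] holding=B

step 1 (stack(B, C)): towers=[A/C/B; E/D/F] holding=-
step 2 (unstack(F, D)): towers=[A/C/B; E/D] holding=F
step 3 (putdown(F)): towers=[A/C/B; E/D; F] holding=-
step 4 (unstack(B, C)): towers=[A/C; E/D; F] holding=B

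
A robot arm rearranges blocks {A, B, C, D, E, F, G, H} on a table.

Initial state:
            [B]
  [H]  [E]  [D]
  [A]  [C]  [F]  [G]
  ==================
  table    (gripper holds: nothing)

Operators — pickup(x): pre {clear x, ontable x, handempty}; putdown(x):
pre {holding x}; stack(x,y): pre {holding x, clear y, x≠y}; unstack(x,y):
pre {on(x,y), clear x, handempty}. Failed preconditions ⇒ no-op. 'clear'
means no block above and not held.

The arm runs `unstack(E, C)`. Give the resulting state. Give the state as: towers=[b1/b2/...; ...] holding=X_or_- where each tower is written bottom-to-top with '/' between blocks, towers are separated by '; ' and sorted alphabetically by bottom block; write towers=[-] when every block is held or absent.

towers=[A/H; C; F/D/B; G] holding=E

before: towers=[A/H; C/E; F/D/B; G] holding=-
pre[unstack(E, C)]: on(E,C) ok, clear(E) ok, handempty ok
all met → apply unstack(E, C)
after:  towers=[A/H; C; F/D/B; G] holding=E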